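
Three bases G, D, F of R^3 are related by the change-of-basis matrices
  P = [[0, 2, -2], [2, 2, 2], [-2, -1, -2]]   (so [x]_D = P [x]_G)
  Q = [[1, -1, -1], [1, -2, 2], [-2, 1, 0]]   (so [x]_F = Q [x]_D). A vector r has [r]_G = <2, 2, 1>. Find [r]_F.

<0, -34, 6>

Apply P to get D-coordinates <2, 10, -8>, then Q to get F-coordinates.
The result is [r]_F = <0, -34, 6>.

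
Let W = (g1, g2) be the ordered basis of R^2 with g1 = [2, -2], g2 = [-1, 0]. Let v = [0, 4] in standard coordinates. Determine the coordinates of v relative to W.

[-2, -4]

Write v = c_1 g1 + c_2 g2 and solve for the c_i.
System: 2c_1 - c_2 = 0, -2c_1 + 0c_2 = 4; solving gives c_1 = -2, c_2 = -4.
Check: -2g1 - 4g2 = [0, 4].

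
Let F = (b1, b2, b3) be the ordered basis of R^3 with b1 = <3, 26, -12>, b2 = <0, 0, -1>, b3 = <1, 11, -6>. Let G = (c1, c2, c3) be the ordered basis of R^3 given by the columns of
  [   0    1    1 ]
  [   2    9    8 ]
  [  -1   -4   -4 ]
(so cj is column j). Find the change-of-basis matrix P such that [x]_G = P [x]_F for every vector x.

Column j of P is [bj]_G, since P maps F-coordinates to G-coordinates.
Expressing b1 in G: b1 = 0·c1 + 2c2 + c3, so column 1 of P is <0, 2, 1>.
Doing the same for each bj gives P = [[0, 1, 2], [2, -2, -1], [1, 2, 2]].

[[0, 1, 2], [2, -2, -1], [1, 2, 2]]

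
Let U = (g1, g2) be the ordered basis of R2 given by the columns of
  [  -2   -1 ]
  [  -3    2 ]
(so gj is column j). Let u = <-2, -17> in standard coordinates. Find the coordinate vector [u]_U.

<3, -4>

[u]_U is the unique c with M c = u, where M has columns g1, g2.
System: -2c_1 - c_2 = -2, -3c_1 + 2c_2 = -17; solving gives c_1 = 3, c_2 = -4.
Check: 3g1 - 4g2 = <-2, -17>.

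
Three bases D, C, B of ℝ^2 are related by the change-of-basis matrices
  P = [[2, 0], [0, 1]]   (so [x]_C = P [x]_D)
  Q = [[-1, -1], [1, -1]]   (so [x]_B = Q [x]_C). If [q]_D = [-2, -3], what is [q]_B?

[7, -1]

Composing the changes, [q]_B = Q P [q]_D.
Q P = [[-2, -1], [2, -1]]; applying this to [-2, -3] gives [7, -1].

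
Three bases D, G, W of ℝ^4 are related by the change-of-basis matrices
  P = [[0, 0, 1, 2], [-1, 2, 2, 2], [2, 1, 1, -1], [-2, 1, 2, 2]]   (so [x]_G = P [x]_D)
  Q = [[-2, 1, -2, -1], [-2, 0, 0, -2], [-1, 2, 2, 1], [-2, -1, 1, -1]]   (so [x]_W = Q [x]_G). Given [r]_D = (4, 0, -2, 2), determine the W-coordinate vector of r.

(-8, 12, -10, 12)

Apply P to get G-coordinates (2, -4, 4, -8), then Q to get W-coordinates.
The result is [r]_W = (-8, 12, -10, 12).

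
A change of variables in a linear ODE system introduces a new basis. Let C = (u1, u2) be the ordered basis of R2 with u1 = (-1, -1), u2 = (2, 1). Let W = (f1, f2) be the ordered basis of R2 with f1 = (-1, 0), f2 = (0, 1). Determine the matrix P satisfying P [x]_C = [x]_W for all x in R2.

[[1, -2], [-1, 1]]

Column j of P is [uj]_W, since P maps C-coordinates to W-coordinates.
Expressing u1 in W: u1 = f1 - f2, so column 1 of P is (1, -1).
Doing the same for each uj gives P = [[1, -2], [-1, 1]].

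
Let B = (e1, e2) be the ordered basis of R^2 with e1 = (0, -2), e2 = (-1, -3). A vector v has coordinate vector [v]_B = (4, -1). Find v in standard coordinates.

By definition v = 4e1 - e2.
Summing componentwise gives (1, -5).

(1, -5)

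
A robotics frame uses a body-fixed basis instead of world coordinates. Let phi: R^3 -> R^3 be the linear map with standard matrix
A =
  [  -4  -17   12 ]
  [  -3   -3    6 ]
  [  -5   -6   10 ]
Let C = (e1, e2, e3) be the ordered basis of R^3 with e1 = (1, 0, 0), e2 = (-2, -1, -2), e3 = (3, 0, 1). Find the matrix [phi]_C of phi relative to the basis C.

With P the matrix whose columns are e1, ..., e3, [phi]_C = P^(-1) A P.
Column by column: phi(e1) = A e1 = (-4, -3, -5); its C-coordinates (-1, 3, 1) give column 1.
Continuing for each basis vector yields [phi]_C = [[-1, 1, 3], [3, 3, 3], [1, 2, 1]].

[[-1, 1, 3], [3, 3, 3], [1, 2, 1]]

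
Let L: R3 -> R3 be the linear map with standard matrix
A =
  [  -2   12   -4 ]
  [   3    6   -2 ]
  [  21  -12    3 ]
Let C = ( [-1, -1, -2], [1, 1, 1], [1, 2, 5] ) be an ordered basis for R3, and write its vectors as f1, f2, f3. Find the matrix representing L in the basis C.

[[1, -2, 2], [2, 3, 1], [-3, 1, 3]]

The j-th column of [L]_C is [L(fj)]_C.
L(f1) = A f1 = [-2, -5, -15] = f1 + 2f2 - 3f3, so column 1 is [1, 2, -3].
Repeating for f2, f3 and assembling the columns gives [[1, -2, 2], [2, 3, 1], [-3, 1, 3]].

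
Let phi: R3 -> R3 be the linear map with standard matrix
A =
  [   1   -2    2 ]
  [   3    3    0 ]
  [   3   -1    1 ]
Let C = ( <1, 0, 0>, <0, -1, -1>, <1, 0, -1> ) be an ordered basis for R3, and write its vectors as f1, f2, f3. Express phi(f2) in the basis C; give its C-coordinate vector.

<3, 3, -3>

Column 2 of [phi]_C is the C-coordinate vector of phi(f2).
In standard coordinates phi(f2) = A f2 = <0, -3, 0>.
Converting to C: <0, -3, 0> = 3f1 + 3f2 - 3f3, so the coordinate vector is <3, 3, -3>.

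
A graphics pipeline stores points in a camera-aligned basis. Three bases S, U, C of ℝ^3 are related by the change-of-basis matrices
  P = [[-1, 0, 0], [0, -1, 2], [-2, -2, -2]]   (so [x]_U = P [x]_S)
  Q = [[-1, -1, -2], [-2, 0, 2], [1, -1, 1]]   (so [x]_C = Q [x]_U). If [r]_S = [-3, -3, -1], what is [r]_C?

[-32, 22, 16]

Apply P to get U-coordinates [3, 1, 14], then Q to get C-coordinates.
The result is [r]_C = [-32, 22, 16].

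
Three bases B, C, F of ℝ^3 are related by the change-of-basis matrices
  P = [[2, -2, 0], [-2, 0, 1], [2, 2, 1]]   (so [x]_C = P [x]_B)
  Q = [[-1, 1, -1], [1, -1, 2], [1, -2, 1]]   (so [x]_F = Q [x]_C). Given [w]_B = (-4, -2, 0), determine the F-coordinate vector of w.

Apply P to get C-coordinates (-4, 8, -12), then Q to get F-coordinates.
The result is [w]_F = (24, -36, -32).

(24, -36, -32)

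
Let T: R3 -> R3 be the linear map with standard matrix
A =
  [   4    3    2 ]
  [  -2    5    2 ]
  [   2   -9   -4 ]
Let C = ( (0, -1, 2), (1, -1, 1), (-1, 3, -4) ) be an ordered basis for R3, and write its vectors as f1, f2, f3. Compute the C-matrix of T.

[[0, 2, -2], [1, 3, -1], [0, 0, 2]]

Let P have columns f1, ..., f3. Then [T]_C = P^(-1) A P.
Here det P = 1, so P^(-1) is integer; computing A P first and then P^(-1)(A P) gives [[0, 2, -2], [1, 3, -1], [0, 0, 2]].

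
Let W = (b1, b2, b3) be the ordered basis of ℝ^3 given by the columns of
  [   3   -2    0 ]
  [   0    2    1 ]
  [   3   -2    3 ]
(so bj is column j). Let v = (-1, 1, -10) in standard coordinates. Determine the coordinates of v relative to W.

Write v = c_1 b1 + ... + c_3 b3 and solve for the c_i.
Gaussian elimination on [M | v] yields c = (1, 2, -3).
Check: b1 + 2b2 - 3b3 = (-1, 1, -10).

(1, 2, -3)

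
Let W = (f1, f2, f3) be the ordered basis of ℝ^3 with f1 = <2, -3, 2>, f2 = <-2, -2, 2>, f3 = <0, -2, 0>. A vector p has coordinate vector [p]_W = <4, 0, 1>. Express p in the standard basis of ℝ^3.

<8, -14, 8>

The coordinates say p = 4f1 + 0·f2 + f3; adding the scaled basis vectors gives <8, -14, 8>.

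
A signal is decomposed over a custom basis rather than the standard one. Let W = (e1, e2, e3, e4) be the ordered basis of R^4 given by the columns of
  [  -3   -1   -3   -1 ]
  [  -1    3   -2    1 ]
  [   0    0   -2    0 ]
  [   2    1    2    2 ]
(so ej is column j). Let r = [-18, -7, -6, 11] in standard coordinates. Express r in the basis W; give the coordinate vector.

Write r = c_1 e1 + ... + c_4 e4 and solve for the c_i.
Solving this 4x4 system gives c = (3, 1, 3, -1).
Check: 3e1 + e2 + 3e3 - e4 = [-18, -7, -6, 11].

[3, 1, 3, -1]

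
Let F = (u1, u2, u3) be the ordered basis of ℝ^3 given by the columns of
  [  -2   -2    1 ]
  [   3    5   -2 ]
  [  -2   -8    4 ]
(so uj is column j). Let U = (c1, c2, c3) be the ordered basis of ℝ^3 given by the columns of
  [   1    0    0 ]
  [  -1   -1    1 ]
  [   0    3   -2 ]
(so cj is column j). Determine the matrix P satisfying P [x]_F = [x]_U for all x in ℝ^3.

[[-2, -2, 1], [0, -2, 2], [1, 1, 1]]

Column j of P is [uj]_U, since P maps F-coordinates to U-coordinates.
Expressing u1 in U: u1 = -2c1 + 0·c2 + c3, so column 1 of P is [-2, 0, 1].
Doing the same for each uj gives P = [[-2, -2, 1], [0, -2, 2], [1, 1, 1]].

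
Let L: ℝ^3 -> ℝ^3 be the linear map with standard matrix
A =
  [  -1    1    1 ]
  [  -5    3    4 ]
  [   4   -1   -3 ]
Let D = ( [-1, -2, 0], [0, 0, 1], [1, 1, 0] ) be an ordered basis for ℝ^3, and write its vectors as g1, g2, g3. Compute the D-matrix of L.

The j-th column of [L]_D is [L(gj)]_D.
L(g1) = A g1 = [-1, -1, -2] = 0·g1 - 2g2 - g3, so column 1 is [0, -2, -1].
Repeating for g2, g3 and assembling the columns gives [[0, -3, 2], [-2, -3, 3], [-1, -2, 2]].

[[0, -3, 2], [-2, -3, 3], [-1, -2, 2]]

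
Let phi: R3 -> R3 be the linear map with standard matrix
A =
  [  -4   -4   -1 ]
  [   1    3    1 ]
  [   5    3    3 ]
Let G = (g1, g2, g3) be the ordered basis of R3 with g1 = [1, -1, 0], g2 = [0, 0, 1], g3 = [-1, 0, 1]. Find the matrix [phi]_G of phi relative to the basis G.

Let P have columns g1, ..., g3. Then [phi]_G = P^(-1) A P.
Here det P = 1, so P^(-1) is integer; computing A P first and then P^(-1)(A P) gives [[2, -1, 0], [0, 3, 1], [2, 0, -3]].

[[2, -1, 0], [0, 3, 1], [2, 0, -3]]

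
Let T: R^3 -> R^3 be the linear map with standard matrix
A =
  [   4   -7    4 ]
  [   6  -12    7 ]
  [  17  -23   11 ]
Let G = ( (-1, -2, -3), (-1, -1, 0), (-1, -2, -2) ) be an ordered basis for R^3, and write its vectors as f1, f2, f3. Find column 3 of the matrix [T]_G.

(-3, 0, 1)

Column 3 of [T]_G is the G-coordinate vector of T(f3).
In standard coordinates T(f3) = A f3 = (2, 4, 7).
Converting to G: (2, 4, 7) = -3f1 + 0·f2 + f3, so the coordinate vector is (-3, 0, 1).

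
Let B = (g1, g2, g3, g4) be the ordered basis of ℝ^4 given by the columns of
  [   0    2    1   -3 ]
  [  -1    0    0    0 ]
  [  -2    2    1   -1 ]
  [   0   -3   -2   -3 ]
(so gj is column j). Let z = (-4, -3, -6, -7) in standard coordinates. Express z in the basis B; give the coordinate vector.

(3, 3, -4, 2)

[z]_B is the unique c with M c = z, where M has columns g1, ..., g4.
Solving this 4x4 system gives c = (3, 3, -4, 2).
Check: 3g1 + 3g2 - 4g3 + 2g4 = (-4, -3, -6, -7).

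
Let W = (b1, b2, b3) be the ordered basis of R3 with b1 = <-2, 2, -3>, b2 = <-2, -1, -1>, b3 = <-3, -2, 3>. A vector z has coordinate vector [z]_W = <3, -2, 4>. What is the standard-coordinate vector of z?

<-14, 0, 5>

z = M [z]_W, where M has columns b1, ..., b3.
Carrying out the matrix-vector product, z = <-14, 0, 5>.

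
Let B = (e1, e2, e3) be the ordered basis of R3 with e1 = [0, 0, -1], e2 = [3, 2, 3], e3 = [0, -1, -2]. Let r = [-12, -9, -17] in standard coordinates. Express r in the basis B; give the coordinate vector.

[r]_B is the unique c with M c = r, where M has columns e1, ..., e3.
Row-reducing the augmented matrix [M | r] gives c = (3, -4, 1).
Check: 3e1 - 4e2 + e3 = [-12, -9, -17].

[3, -4, 1]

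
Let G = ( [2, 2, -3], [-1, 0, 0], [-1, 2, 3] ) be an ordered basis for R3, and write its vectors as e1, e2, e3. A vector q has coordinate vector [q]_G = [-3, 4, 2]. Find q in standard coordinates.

By definition q = -3e1 + 4e2 + 2e3.
Summing componentwise gives [-12, -2, 15].

[-12, -2, 15]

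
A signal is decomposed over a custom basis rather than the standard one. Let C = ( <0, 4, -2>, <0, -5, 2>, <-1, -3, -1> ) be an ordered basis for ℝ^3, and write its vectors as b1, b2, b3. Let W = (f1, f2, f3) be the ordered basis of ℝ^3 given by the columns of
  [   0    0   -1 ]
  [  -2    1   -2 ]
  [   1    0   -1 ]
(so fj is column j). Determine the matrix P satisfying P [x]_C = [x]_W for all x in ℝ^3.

Let M have columns bj and N have columns fj. Then for every x, N [x]_W = x = M [x]_C, so P = N^(-1) M.
Since det N = 1, N^(-1) has integer entries; multiplying gives P = [[-2, 2, 0], [0, -1, -1], [0, 0, 1]].

[[-2, 2, 0], [0, -1, -1], [0, 0, 1]]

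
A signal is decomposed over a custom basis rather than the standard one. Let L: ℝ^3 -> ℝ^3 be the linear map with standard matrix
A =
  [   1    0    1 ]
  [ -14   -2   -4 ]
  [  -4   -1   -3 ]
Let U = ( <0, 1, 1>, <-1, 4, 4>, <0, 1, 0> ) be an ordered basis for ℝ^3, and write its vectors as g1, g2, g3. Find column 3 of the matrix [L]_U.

Compute L(g3) = A g3 = <0, -2, -1> in standard coordinates.
Then write this in U-coordinates: solve for y in y_1 g1 + ... + y_3 g3 = <0, -2, -1>.
This gives y = <-1, 0, -1>, which is column 3 of [L]_U.

<-1, 0, -1>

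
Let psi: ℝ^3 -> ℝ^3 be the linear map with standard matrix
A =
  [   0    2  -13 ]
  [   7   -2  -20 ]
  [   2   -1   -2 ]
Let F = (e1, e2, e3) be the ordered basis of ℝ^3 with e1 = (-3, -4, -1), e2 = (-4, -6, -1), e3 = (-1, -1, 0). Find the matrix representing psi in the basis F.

Let P have columns e1, ..., e3. Then [psi]_F = P^(-1) A P.
Here det P = 1, so P^(-1) is integer; computing A P first and then P^(-1)(A P) gives [[2, 3, -1], [-2, -3, 2], [-3, 2, -3]].

[[2, 3, -1], [-2, -3, 2], [-3, 2, -3]]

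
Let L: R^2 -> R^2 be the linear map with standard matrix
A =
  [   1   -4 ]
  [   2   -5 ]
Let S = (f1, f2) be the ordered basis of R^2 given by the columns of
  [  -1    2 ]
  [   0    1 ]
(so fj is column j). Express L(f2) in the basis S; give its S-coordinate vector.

(0, -1)

Column 2 of [L]_S is the S-coordinate vector of L(f2).
In standard coordinates L(f2) = A f2 = (-2, -1).
Converting to S: (-2, -1) = 0·f1 - f2, so the coordinate vector is (0, -1).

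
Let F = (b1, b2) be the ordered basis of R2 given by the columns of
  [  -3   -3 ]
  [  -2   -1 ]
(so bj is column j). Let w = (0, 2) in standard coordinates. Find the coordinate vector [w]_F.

We seek scalars with c_1 b1 + c_2 b2 = w; equivalently solve M c = w where the columns of M are b1, b2.
System: -3c_1 - 3c_2 = 0, -2c_1 - c_2 = 2; solving gives c_1 = -2, c_2 = 2.
Check: -2b1 + 2b2 = (0, 2).

(-2, 2)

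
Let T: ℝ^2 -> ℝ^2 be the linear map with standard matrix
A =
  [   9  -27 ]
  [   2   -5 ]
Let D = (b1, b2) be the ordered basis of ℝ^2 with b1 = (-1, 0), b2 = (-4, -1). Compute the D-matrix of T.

[[1, -3], [2, 3]]

The j-th column of [T]_D is [T(bj)]_D.
T(b1) = A b1 = (-9, -2) = b1 + 2b2, so column 1 is (1, 2).
Repeating for b2 and assembling the columns gives [[1, -3], [2, 3]].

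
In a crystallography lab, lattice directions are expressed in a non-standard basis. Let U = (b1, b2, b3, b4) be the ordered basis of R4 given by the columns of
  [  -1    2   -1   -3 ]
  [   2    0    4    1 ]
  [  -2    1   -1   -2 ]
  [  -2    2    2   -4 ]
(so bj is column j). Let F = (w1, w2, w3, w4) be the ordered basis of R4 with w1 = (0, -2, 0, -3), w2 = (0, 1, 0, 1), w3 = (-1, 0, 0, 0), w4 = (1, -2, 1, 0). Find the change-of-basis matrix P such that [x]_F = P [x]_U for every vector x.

Column j of P is [bj]_F, since P maps U-coordinates to F-coordinates.
Expressing b1 in F: b1 = 0·w1 - 2w2 - w3 - 2w4, so column 1 of P is (0, -2, -1, -2).
Doing the same for each bj gives P = [[0, 0, 0, 1], [-2, 2, 2, -1], [-1, -1, 0, 1], [-2, 1, -1, -2]].

[[0, 0, 0, 1], [-2, 2, 2, -1], [-1, -1, 0, 1], [-2, 1, -1, -2]]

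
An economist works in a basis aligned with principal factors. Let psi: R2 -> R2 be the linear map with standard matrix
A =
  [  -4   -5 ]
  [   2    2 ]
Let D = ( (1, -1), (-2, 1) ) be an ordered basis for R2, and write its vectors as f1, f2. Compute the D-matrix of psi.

Let P have columns f1, f2. Then [psi]_D = P^(-1) A P.
Here det P = -1, so P^(-1) is integer; computing A P first and then P^(-1)(A P) gives [[-1, 1], [-1, -1]].

[[-1, 1], [-1, -1]]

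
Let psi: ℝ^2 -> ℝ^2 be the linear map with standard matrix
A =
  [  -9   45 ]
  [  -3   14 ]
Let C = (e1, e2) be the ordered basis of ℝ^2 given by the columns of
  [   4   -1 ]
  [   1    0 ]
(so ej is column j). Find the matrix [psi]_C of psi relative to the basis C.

[[2, 3], [-1, 3]]

Let P have columns e1, e2. Then [psi]_C = P^(-1) A P.
Here det P = 1, so P^(-1) is integer; computing A P first and then P^(-1)(A P) gives [[2, 3], [-1, 3]].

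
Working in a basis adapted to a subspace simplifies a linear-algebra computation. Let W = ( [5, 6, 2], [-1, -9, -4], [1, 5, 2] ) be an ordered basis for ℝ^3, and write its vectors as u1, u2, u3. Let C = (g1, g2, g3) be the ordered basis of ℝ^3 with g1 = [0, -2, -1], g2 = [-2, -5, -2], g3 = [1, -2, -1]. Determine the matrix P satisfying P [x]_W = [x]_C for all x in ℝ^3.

[[1, 1, 1], [-2, 1, -1], [1, 1, -1]]

Take x = uj: its W-coordinates are the j-th standard unit vector, so P e_j — column j of P — equals [uj]_C.
u1 = g1 - 2g2 + g3, giving column 1 = [1, -2, 1]; repeating for each j gives P = [[1, 1, 1], [-2, 1, -1], [1, 1, -1]].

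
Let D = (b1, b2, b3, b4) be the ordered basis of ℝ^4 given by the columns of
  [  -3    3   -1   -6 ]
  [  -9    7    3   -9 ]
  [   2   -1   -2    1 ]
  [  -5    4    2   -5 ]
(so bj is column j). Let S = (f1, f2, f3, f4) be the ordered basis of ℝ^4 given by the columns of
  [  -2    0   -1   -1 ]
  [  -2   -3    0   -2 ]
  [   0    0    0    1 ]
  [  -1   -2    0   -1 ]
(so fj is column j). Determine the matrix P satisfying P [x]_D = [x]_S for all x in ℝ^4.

[[1, -1, 2, 2], [1, -1, -1, 1], [-1, 0, -1, 1], [2, -1, -2, 1]]

Let M have columns bj and N have columns fj. Then for every x, N [x]_S = x = M [x]_D, so P = N^(-1) M.
Since det N = 1, N^(-1) has integer entries; multiplying gives P = [[1, -1, 2, 2], [1, -1, -1, 1], [-1, 0, -1, 1], [2, -1, -2, 1]].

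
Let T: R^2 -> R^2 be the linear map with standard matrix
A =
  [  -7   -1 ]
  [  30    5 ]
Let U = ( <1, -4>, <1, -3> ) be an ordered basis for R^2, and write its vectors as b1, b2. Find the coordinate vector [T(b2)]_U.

<-3, -1>

Compute T(b2) = A b2 = <-4, 15> in standard coordinates.
Then write this in U-coordinates: solve for y in y_1 b1 + y_2 b2 = <-4, 15>.
This gives y = <-3, -1>, which is column 2 of [T]_U.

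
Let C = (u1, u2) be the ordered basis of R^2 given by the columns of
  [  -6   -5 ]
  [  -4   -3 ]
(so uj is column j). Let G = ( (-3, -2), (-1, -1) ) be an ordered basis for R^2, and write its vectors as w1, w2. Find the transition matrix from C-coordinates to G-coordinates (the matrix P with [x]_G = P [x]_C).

[[2, 2], [0, -1]]

Column j of P is [uj]_G, since P maps C-coordinates to G-coordinates.
Expressing u1 in G: u1 = 2w1 + 0·w2, so column 1 of P is (2, 0).
Doing the same for each uj gives P = [[2, 2], [0, -1]].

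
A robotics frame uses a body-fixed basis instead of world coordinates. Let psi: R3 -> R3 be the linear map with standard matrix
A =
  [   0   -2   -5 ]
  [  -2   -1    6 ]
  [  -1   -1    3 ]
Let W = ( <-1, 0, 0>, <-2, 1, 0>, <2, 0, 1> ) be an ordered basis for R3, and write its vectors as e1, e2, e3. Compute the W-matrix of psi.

[[-2, -2, 3], [2, 3, 2], [1, 1, 1]]

The j-th column of [psi]_W is [psi(ej)]_W.
psi(e1) = A e1 = <0, 2, 1> = -2e1 + 2e2 + e3, so column 1 is <-2, 2, 1>.
Repeating for e2, e3 and assembling the columns gives [[-2, -2, 3], [2, 3, 2], [1, 1, 1]].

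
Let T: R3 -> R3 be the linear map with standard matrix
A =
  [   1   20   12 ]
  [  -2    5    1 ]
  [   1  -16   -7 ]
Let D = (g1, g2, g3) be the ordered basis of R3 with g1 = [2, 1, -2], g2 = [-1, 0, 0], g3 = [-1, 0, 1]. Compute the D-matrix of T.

The j-th column of [T]_D is [T(gj)]_D.
T(g1) = A g1 = [-2, -1, 0] = -g1 + 2g2 - 2g3, so column 1 is [-1, 2, -2].
Repeating for g2, g3 and assembling the columns gives [[-1, 2, 3], [2, 2, -3], [-2, 3, -2]].

[[-1, 2, 3], [2, 2, -3], [-2, 3, -2]]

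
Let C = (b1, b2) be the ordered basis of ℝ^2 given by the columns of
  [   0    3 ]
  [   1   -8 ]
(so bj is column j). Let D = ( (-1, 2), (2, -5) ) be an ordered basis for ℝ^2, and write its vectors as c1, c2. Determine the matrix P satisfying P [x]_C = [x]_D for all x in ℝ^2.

[[-2, 1], [-1, 2]]

Let M have columns bj and N have columns cj. Then for every x, N [x]_D = x = M [x]_C, so P = N^(-1) M.
Since det N = 1, N^(-1) has integer entries; multiplying gives P = [[-2, 1], [-1, 2]].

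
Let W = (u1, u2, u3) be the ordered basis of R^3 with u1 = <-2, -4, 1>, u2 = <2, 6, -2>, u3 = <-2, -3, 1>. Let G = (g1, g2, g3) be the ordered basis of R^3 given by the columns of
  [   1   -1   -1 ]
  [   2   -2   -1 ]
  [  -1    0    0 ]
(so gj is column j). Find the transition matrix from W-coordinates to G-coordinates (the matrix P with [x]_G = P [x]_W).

[[-1, 2, -1], [1, -2, 0], [0, 2, 1]]

Let M have columns uj and N have columns gj. Then for every x, N [x]_G = x = M [x]_W, so P = N^(-1) M.
Since det N = 1, N^(-1) has integer entries; multiplying gives P = [[-1, 2, -1], [1, -2, 0], [0, 2, 1]].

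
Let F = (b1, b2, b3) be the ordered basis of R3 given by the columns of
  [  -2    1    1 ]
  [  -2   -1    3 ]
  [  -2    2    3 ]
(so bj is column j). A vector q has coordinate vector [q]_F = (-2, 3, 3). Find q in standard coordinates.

(10, 10, 19)

By definition q = -2b1 + 3b2 + 3b3.
Summing componentwise gives (10, 10, 19).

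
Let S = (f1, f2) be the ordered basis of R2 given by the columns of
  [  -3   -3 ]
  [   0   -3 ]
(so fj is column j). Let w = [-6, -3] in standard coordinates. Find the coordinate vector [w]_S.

[1, 1]

[w]_S is the unique c with M c = w, where M has columns f1, f2.
System: -3c_1 - 3c_2 = -6, 0c_1 - 3c_2 = -3; solving gives c_1 = 1, c_2 = 1.
Check: f1 + f2 = [-6, -3].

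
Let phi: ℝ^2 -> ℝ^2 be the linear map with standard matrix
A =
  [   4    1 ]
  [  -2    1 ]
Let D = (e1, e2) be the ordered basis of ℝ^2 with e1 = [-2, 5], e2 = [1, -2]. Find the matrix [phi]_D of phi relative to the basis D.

[[3, 0], [3, 2]]

With P the matrix whose columns are e1, e2, [phi]_D = P^(-1) A P.
Column by column: phi(e1) = A e1 = [-3, 9]; its D-coordinates [3, 3] give column 1.
Continuing for each basis vector yields [phi]_D = [[3, 0], [3, 2]].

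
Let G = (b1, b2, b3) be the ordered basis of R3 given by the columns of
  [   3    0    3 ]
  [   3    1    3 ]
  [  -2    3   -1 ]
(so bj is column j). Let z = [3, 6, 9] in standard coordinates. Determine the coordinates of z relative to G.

We seek scalars with c_1 b1 + ... + c_3 b3 = z; equivalently solve M c = z where the columns of M are b1, ..., b3.
Gaussian elimination on [M | z] yields c = (-1, 3, 2).
Check: -b1 + 3b2 + 2b3 = [3, 6, 9].

[-1, 3, 2]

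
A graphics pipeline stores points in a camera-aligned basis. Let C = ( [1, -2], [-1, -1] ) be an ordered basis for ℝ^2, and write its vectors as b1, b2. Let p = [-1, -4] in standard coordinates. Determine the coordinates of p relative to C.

We seek scalars with c_1 b1 + c_2 b2 = p; equivalently solve M c = p where the columns of M are b1, b2.
System: c_1 - c_2 = -1, -2c_1 - c_2 = -4; solving gives c_1 = 1, c_2 = 2.
Check: b1 + 2b2 = [-1, -4].

[1, 2]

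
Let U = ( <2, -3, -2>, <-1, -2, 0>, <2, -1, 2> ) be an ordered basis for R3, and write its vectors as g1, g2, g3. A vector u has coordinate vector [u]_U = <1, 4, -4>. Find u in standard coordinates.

The coordinates say u = g1 + 4g2 - 4g3; adding the scaled basis vectors gives <-10, -7, -10>.

<-10, -7, -10>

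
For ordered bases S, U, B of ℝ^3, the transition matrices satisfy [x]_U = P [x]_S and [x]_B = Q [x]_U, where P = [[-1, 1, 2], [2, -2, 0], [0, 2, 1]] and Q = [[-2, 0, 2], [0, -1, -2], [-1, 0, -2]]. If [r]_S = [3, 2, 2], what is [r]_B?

Apply P to get U-coordinates [3, 2, 6], then Q to get B-coordinates.
The result is [r]_B = [6, -14, -15].

[6, -14, -15]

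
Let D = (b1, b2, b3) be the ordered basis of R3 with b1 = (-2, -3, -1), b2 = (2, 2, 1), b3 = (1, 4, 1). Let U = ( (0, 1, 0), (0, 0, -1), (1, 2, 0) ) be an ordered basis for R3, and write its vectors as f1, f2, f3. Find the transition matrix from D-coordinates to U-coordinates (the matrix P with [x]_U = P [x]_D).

[[1, -2, 2], [1, -1, -1], [-2, 2, 1]]

Column j of P is [bj]_U, since P maps D-coordinates to U-coordinates.
Expressing b1 in U: b1 = f1 + f2 - 2f3, so column 1 of P is (1, 1, -2).
Doing the same for each bj gives P = [[1, -2, 2], [1, -1, -1], [-2, 2, 1]].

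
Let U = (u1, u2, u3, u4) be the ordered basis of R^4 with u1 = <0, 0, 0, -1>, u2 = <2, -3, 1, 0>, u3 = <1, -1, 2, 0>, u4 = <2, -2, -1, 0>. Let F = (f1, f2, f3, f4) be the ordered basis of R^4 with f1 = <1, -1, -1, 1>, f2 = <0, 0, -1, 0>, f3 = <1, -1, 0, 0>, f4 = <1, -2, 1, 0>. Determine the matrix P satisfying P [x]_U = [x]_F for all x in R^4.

Take x = uj: its U-coordinates are the j-th standard unit vector, so P e_j — column j of P — equals [uj]_F.
u1 = -f1 + f2 + f3 + 0·f4, giving column 1 = <-1, 1, 1, 0>; repeating for each j gives P = [[-1, 0, 0, 0], [1, 0, -2, 1], [1, 1, 1, 2], [0, 1, 0, 0]].

[[-1, 0, 0, 0], [1, 0, -2, 1], [1, 1, 1, 2], [0, 1, 0, 0]]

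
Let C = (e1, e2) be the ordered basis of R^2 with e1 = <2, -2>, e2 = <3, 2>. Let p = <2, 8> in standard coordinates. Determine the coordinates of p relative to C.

Write p = c_1 e1 + c_2 e2 and solve for the c_i.
System: 2c_1 + 3c_2 = 2, -2c_1 + 2c_2 = 8; solving gives c_1 = -2, c_2 = 2.
Check: -2e1 + 2e2 = <2, 8>.

<-2, 2>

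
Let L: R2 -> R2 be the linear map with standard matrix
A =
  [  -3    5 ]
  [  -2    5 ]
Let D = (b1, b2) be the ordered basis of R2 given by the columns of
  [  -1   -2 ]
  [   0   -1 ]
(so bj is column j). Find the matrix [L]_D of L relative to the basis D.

[[1, -3], [-2, 1]]

With P the matrix whose columns are b1, b2, [L]_D = P^(-1) A P.
Column by column: L(b1) = A b1 = [3, 2]; its D-coordinates [1, -2] give column 1.
Continuing for each basis vector yields [L]_D = [[1, -3], [-2, 1]].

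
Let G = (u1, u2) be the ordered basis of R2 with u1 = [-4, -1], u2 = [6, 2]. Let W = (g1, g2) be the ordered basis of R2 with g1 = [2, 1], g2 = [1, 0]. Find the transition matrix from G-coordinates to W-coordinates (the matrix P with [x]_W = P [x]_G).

Let M have columns uj and N have columns gj. Then for every x, N [x]_W = x = M [x]_G, so P = N^(-1) M.
Since det N = -1, N^(-1) has integer entries; multiplying gives P = [[-1, 2], [-2, 2]].

[[-1, 2], [-2, 2]]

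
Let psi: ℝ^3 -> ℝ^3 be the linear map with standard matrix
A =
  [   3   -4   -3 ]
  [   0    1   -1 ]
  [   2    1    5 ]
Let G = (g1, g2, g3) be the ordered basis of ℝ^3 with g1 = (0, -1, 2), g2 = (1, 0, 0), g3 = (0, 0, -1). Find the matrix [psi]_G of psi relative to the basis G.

[[3, 0, -1], [-2, 3, 3], [-3, -2, 3]]

Let P have columns g1, ..., g3. Then [psi]_G = P^(-1) A P.
Here det P = -1, so P^(-1) is integer; computing A P first and then P^(-1)(A P) gives [[3, 0, -1], [-2, 3, 3], [-3, -2, 3]].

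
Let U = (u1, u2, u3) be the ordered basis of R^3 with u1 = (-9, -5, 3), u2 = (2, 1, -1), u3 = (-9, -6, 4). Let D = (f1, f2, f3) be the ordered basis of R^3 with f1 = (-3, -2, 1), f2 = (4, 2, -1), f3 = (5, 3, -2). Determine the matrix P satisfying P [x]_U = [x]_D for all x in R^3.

[[0, 1, 1], [-1, 0, 1], [-1, 1, -2]]

Let M have columns uj and N have columns fj. Then for every x, N [x]_D = x = M [x]_U, so P = N^(-1) M.
Since det N = -1, N^(-1) has integer entries; multiplying gives P = [[0, 1, 1], [-1, 0, 1], [-1, 1, -2]].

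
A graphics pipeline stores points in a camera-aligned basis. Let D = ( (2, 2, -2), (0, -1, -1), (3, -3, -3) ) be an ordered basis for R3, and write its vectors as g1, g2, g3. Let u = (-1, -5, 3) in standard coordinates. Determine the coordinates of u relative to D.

[u]_D is the unique c with M c = u, where M has columns g1, ..., g3.
Row-reducing the augmented matrix [M | u] gives c = (-2, -2, 1).
Check: -2g1 - 2g2 + g3 = (-1, -5, 3).

(-2, -2, 1)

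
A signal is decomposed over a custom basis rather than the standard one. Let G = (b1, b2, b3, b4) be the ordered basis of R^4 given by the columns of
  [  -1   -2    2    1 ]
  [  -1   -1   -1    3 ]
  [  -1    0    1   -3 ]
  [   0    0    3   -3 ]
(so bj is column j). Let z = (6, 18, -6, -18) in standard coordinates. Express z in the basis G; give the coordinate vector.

(-4, -4, -4, 2)

We seek scalars with c_1 b1 + ... + c_4 b4 = z; equivalently solve M c = z where the columns of M are b1, ..., b4.
Gaussian elimination on [M | z] yields c = (-4, -4, -4, 2).
Check: -4b1 - 4b2 - 4b3 + 2b4 = (6, 18, -6, -18).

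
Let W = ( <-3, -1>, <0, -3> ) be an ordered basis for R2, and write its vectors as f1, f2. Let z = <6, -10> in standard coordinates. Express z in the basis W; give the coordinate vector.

<-2, 4>

[z]_W is the unique c with M c = z, where M has columns f1, f2.
System: -3c_1 + 0c_2 = 6, -c_1 - 3c_2 = -10; solving gives c_1 = -2, c_2 = 4.
Check: -2f1 + 4f2 = <6, -10>.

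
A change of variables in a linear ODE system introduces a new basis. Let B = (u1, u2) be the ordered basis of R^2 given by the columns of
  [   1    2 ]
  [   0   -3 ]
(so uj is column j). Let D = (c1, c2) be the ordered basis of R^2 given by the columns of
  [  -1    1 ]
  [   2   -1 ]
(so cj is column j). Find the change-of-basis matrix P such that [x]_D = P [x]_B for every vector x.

[[1, -1], [2, 1]]

Let M have columns uj and N have columns cj. Then for every x, N [x]_D = x = M [x]_B, so P = N^(-1) M.
Since det N = -1, N^(-1) has integer entries; multiplying gives P = [[1, -1], [2, 1]].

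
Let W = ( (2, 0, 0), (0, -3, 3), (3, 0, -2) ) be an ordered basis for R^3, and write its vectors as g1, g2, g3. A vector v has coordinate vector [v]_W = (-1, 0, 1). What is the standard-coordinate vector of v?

v = M [v]_W, where M has columns g1, ..., g3.
Carrying out the matrix-vector product, v = (1, 0, -2).

(1, 0, -2)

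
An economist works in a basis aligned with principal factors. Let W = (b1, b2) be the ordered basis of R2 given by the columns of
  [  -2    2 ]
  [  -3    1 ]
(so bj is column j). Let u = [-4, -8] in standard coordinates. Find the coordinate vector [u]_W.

[3, 1]

We seek scalars with c_1 b1 + c_2 b2 = u; equivalently solve M c = u where the columns of M are b1, b2.
System: -2c_1 + 2c_2 = -4, -3c_1 + c_2 = -8; solving gives c_1 = 3, c_2 = 1.
Check: 3b1 + b2 = [-4, -8].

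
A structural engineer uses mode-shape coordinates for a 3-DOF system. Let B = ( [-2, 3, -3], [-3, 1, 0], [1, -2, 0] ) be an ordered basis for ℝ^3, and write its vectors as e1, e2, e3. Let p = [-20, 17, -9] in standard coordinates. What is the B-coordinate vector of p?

We seek scalars with c_1 e1 + ... + c_3 e3 = p; equivalently solve M c = p where the columns of M are e1, ..., e3.
Row-reducing the augmented matrix [M | p] gives c = (3, 4, -2).
Check: 3e1 + 4e2 - 2e3 = [-20, 17, -9].

[3, 4, -2]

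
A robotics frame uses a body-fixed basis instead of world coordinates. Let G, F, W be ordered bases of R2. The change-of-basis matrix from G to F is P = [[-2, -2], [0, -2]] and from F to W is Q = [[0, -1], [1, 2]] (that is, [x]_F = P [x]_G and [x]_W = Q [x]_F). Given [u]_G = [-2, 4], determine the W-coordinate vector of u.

[8, -20]

Apply P to get F-coordinates [-4, -8], then Q to get W-coordinates.
The result is [u]_W = [8, -20].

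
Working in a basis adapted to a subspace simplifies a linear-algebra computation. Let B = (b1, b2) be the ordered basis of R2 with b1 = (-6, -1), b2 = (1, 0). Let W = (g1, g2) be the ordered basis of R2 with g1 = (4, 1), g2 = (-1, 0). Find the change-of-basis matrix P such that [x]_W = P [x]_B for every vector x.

Take x = bj: its B-coordinates are the j-th standard unit vector, so P e_j — column j of P — equals [bj]_W.
b1 = -g1 + 2g2, giving column 1 = (-1, 2); repeating for each j gives P = [[-1, 0], [2, -1]].

[[-1, 0], [2, -1]]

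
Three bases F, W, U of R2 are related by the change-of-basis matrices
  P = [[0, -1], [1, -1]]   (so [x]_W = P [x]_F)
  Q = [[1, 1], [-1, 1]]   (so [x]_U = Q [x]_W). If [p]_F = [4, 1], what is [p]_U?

[2, 4]

Composing the changes, [p]_U = Q P [p]_F.
Q P = [[1, -2], [1, 0]]; applying this to [4, 1] gives [2, 4].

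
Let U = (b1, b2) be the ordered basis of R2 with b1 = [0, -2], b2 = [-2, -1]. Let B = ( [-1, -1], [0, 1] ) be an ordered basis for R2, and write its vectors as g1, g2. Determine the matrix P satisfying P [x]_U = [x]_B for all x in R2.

[[0, 2], [-2, 1]]

Let M have columns bj and N have columns gj. Then for every x, N [x]_B = x = M [x]_U, so P = N^(-1) M.
Since det N = -1, N^(-1) has integer entries; multiplying gives P = [[0, 2], [-2, 1]].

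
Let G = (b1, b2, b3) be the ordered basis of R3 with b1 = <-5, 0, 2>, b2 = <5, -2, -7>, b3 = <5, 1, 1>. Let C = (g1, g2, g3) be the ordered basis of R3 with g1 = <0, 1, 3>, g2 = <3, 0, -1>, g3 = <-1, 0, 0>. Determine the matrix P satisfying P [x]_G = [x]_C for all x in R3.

Take x = bj: its G-coordinates are the j-th standard unit vector, so P e_j — column j of P — equals [bj]_C.
b1 = 0·g1 - 2g2 - g3, giving column 1 = <0, -2, -1>; repeating for each j gives P = [[0, -2, 1], [-2, 1, 2], [-1, -2, 1]].

[[0, -2, 1], [-2, 1, 2], [-1, -2, 1]]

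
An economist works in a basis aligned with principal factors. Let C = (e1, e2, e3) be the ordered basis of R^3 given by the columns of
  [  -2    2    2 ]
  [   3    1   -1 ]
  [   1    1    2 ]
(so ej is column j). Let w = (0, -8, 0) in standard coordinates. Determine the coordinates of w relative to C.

(-1, -3, 2)

[w]_C is the unique c with M c = w, where M has columns e1, ..., e3.
Row-reducing the augmented matrix [M | w] gives c = (-1, -3, 2).
Check: -e1 - 3e2 + 2e3 = (0, -8, 0).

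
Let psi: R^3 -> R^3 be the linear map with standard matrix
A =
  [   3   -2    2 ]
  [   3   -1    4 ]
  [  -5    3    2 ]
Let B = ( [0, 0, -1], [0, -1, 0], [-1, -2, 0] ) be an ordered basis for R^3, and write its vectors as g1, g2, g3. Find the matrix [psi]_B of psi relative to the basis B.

Let P have columns g1, ..., g3. Then [psi]_B = P^(-1) A P.
Here det P = 1, so P^(-1) is integer; computing A P first and then P^(-1)(A P) gives [[2, 3, 1], [0, 3, 3], [2, -2, -1]].

[[2, 3, 1], [0, 3, 3], [2, -2, -1]]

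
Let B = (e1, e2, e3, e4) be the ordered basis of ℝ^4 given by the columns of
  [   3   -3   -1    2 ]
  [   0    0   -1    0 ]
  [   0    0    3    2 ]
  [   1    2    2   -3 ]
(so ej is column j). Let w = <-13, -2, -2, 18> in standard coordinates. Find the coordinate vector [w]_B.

Write w = c_1 e1 + ... + c_4 e4 and solve for the c_i.
Solving this 4x4 system gives c = (0, 1, 2, -4).
Check: 0·e1 + e2 + 2e3 - 4e4 = <-13, -2, -2, 18>.

<0, 1, 2, -4>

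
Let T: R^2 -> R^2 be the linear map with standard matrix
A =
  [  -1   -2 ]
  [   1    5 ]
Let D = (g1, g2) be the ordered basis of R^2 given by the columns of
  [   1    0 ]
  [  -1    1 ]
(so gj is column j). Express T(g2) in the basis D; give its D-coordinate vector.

(-2, 3)

Compute T(g2) = A g2 = (-2, 5) in standard coordinates.
Then write this in D-coordinates: solve for y in y_1 g1 + y_2 g2 = (-2, 5).
This gives y = (-2, 3), which is column 2 of [T]_D.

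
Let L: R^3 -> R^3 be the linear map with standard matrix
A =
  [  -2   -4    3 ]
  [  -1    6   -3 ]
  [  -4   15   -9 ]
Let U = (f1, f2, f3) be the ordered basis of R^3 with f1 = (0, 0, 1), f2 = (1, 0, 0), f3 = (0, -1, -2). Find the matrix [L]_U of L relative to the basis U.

With P the matrix whose columns are f1, ..., f3, [L]_U = P^(-1) A P.
Column by column: L(f1) = A f1 = (3, -3, -9); its U-coordinates (-3, 3, 3) give column 1.
Continuing for each basis vector yields [L]_U = [[-3, -2, 3], [3, -2, -2], [3, 1, 0]].

[[-3, -2, 3], [3, -2, -2], [3, 1, 0]]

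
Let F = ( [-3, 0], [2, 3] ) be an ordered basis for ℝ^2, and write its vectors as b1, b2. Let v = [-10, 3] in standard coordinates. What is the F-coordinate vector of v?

[4, 1]

We seek scalars with c_1 b1 + c_2 b2 = v; equivalently solve M c = v where the columns of M are b1, b2.
System: -3c_1 + 2c_2 = -10, 0c_1 + 3c_2 = 3; solving gives c_1 = 4, c_2 = 1.
Check: 4b1 + b2 = [-10, 3].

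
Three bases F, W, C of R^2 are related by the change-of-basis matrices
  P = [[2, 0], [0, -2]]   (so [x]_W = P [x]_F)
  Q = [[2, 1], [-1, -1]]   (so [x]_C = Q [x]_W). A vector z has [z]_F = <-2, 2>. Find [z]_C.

<-12, 8>

Composing the changes, [z]_C = Q P [z]_F.
Q P = [[4, -2], [-2, 2]]; applying this to <-2, 2> gives <-12, 8>.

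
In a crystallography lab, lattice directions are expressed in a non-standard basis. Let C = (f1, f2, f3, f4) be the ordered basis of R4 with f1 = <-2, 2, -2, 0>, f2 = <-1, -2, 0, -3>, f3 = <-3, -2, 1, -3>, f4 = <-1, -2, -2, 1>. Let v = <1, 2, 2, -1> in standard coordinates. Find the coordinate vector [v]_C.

Write v = c_1 f1 + ... + c_4 f4 and solve for the c_i.
Solving this 4x4 system gives c = (0, 0, 0, -1).
Check: 0·f1 + 0·f2 + 0·f3 - f4 = <1, 2, 2, -1>.

<0, 0, 0, -1>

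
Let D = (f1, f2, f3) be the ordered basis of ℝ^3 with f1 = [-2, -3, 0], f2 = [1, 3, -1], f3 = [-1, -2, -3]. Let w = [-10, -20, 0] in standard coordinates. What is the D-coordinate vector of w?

[w]_D is the unique c with M c = w, where M has columns f1, ..., f3.
Row-reducing the augmented matrix [M | w] gives c = (3, -3, 1).
Check: 3f1 - 3f2 + f3 = [-10, -20, 0].

[3, -3, 1]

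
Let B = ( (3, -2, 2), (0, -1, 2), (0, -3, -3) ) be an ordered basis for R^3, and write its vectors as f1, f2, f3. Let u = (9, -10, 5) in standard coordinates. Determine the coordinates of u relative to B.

(3, 1, 1)

[u]_B is the unique c with M c = u, where M has columns f1, ..., f3.
Gaussian elimination on [M | u] yields c = (3, 1, 1).
Check: 3f1 + f2 + f3 = (9, -10, 5).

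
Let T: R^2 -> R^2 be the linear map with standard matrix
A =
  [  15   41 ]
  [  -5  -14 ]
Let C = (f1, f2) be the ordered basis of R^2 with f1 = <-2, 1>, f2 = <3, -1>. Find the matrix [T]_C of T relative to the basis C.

[[-1, 1], [3, 2]]

The j-th column of [T]_C is [T(fj)]_C.
T(f1) = A f1 = <11, -4> = -f1 + 3f2, so column 1 is <-1, 3>.
Repeating for f2 and assembling the columns gives [[-1, 1], [3, 2]].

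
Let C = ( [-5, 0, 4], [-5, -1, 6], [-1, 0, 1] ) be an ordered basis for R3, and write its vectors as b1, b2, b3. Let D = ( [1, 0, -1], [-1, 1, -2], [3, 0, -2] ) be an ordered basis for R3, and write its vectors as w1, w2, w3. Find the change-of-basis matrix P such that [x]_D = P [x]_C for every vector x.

Column j of P is [bj]_D, since P maps C-coordinates to D-coordinates.
Expressing b1 in D: b1 = -2w1 + 0·w2 - w3, so column 1 of P is [-2, 0, -1].
Doing the same for each bj gives P = [[-2, 0, -1], [0, -1, 0], [-1, -2, 0]].

[[-2, 0, -1], [0, -1, 0], [-1, -2, 0]]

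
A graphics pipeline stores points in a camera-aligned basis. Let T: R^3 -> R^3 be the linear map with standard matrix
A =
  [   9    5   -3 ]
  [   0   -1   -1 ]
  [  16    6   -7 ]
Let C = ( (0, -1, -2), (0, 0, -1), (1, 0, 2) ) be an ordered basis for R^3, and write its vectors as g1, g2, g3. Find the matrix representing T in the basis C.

[[-3, -1, 2], [0, 1, 0], [1, 3, 3]]

With P the matrix whose columns are g1, ..., g3, [T]_C = P^(-1) A P.
Column by column: T(g1) = A g1 = (1, 3, 8); its C-coordinates (-3, 0, 1) give column 1.
Continuing for each basis vector yields [T]_C = [[-3, -1, 2], [0, 1, 0], [1, 3, 3]].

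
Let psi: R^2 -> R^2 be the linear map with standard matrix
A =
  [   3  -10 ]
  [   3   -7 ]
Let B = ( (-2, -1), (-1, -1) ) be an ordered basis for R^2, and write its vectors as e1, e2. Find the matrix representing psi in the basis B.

With P the matrix whose columns are e1, e2, [psi]_B = P^(-1) A P.
Column by column: psi(e1) = A e1 = (4, 1); its B-coordinates (-3, 2) give column 1.
Continuing for each basis vector yields [psi]_B = [[-3, -3], [2, -1]].

[[-3, -3], [2, -1]]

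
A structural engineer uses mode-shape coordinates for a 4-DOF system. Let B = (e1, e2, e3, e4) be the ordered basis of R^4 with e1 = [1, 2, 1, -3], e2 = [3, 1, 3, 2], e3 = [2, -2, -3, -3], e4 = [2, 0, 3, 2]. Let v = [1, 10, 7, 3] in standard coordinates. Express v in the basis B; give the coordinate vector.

We seek scalars with c_1 e1 + ... + c_4 e4 = v; equivalently solve M c = v where the columns of M are e1, ..., e4.
Gaussian elimination on [M | v] yields c = (1, 4, -2, -4).
Check: e1 + 4e2 - 2e3 - 4e4 = [1, 10, 7, 3].

[1, 4, -2, -4]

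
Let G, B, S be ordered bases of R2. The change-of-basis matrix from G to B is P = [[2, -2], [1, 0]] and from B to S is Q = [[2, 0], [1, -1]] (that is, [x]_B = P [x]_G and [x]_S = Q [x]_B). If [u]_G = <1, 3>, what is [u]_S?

Composing the changes, [u]_S = Q P [u]_G.
Q P = [[4, -4], [1, -2]]; applying this to <1, 3> gives <-8, -5>.

<-8, -5>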